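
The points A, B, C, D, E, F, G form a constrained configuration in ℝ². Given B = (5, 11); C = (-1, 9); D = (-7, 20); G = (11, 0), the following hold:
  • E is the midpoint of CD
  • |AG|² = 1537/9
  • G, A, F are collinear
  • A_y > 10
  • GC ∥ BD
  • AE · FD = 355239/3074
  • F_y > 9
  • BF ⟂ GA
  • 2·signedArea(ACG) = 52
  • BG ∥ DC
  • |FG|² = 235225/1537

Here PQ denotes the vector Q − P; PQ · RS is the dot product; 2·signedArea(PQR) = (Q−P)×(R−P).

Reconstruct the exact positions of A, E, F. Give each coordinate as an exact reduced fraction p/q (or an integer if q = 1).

A = (3, 31/3)
E = (-4, 29/2)
F = (5267/1537, 15035/1537)

1. A_x = 3  [line 9·x + 12·y + -151 = 0 ∩ |AG|² = 1537/9]
2. A_y = 31/3  [line 9·x + 12·y + -151 = 0 ∩ |AG|² = 1537/9]
   → A = (3, 31/3)
3. E_x = -4  [E is the midpoint of CD]
4. E_y = 29/2  [E is the midpoint of CD]
   → E = (-4, 29/2)
5. F_x = 5267/1537  [AE · FD = 355239/3074 ∩ G, A, F are collinear]
6. F_y = 15035/1537  [AE · FD = 355239/3074 ∩ G, A, F are collinear]
   → F = (5267/1537, 15035/1537)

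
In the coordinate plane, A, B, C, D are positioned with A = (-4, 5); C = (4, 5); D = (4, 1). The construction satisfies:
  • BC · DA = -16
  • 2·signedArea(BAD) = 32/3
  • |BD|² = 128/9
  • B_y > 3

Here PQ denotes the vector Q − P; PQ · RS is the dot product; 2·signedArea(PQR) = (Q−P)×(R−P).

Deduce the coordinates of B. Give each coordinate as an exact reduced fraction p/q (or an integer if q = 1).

B = (4/3, 11/3)

1. B_x = 4/3  [2·signedArea(BAD) = 32/3 ∩ BC · DA = -16]
2. B_y = 11/3  [2·signedArea(BAD) = 32/3 ∩ BC · DA = -16]
   → B = (4/3, 11/3)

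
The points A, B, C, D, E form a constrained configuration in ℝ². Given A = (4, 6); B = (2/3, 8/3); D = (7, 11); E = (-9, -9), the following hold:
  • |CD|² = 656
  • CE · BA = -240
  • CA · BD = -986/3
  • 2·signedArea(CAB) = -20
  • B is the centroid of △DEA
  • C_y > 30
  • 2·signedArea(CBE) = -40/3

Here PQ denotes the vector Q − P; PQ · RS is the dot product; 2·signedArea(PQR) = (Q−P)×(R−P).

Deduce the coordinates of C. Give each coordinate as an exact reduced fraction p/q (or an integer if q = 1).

C = (23, 31)

1. C_x = 23  [CE · BA = -240 ∩ 2·signedArea(CAB) = -20]
2. C_y = 31  [CE · BA = -240 ∩ 2·signedArea(CAB) = -20]
   → C = (23, 31)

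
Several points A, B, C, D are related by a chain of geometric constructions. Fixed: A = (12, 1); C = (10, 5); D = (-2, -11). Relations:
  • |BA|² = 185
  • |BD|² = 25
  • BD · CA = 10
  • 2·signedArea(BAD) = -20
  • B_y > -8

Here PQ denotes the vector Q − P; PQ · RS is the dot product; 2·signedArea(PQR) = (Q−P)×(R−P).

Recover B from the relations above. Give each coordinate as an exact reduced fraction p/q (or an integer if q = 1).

B = (1, -7)

1. B_x = 1  [BD · CA = 10 ∩ 2·signedArea(BAD) = -20]
2. B_y = -7  [BD · CA = 10 ∩ 2·signedArea(BAD) = -20]
   → B = (1, -7)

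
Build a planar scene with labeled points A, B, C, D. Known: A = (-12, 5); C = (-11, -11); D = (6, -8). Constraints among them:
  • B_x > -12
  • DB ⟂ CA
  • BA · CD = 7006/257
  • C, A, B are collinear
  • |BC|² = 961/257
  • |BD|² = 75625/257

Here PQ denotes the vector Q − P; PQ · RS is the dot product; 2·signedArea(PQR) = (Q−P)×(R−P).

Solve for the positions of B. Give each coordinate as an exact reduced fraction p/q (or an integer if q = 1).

1. B_x = -2858/257  [C, A, B are collinear ∩ DB ⟂ CA]
2. B_y = -2331/257  [C, A, B are collinear ∩ DB ⟂ CA]
   → B = (-2858/257, -2331/257)

B = (-2858/257, -2331/257)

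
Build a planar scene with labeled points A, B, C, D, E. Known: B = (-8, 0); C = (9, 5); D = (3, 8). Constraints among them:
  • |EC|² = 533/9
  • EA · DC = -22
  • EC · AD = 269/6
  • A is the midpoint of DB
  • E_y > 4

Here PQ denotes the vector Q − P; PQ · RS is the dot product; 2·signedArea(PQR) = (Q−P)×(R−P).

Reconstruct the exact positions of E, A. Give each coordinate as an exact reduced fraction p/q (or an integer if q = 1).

1. A_x = -5/2  [A is the midpoint of DB]
2. A_y = 4  [A is the midpoint of DB]
   → A = (-5/2, 4)
3. E_x = 4/3  [EA · DC = -22 ∩ EC · AD = 269/6]
4. E_y = 13/3  [EA · DC = -22 ∩ EC · AD = 269/6]
   → E = (4/3, 13/3)

A = (-5/2, 4)
E = (4/3, 13/3)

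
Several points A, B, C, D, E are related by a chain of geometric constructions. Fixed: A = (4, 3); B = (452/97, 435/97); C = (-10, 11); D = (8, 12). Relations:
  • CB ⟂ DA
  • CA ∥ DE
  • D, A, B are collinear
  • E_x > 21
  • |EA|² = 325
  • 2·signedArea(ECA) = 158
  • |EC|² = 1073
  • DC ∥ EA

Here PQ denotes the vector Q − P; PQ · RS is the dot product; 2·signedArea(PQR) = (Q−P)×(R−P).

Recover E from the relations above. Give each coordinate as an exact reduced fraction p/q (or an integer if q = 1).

1. E_x = 22  [DC ∥ EA ∩ CA ∥ DE]
2. E_y = 4  [DC ∥ EA ∩ CA ∥ DE]
   → E = (22, 4)

E = (22, 4)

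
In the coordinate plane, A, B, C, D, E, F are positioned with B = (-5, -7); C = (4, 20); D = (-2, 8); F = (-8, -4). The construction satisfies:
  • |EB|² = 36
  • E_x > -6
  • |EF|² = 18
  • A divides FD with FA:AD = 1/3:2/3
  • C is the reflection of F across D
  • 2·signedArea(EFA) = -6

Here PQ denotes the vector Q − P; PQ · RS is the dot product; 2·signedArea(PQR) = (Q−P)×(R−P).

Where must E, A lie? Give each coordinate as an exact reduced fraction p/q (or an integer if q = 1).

1. A_x = -6  [A divides FD with FA:AD = 1/3:2/3]
2. A_y = 0  [A divides FD with FA:AD = 1/3:2/3]
   → A = (-6, 0)
3. E_x = -5  [line -4·x + 2·y + -18 = 0 ∩ |EF|² = 18]
4. E_y = -1  [line -4·x + 2·y + -18 = 0 ∩ |EF|² = 18]
   → E = (-5, -1)

A = (-6, 0)
E = (-5, -1)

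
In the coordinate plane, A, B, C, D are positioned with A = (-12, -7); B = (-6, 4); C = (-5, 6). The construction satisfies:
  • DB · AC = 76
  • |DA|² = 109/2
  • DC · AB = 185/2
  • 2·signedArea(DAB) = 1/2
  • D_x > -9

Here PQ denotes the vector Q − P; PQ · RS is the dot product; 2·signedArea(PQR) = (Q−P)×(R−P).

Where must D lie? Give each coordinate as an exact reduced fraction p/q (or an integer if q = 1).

D = (-17/2, -1/2)

1. D_x = -17/2  [2·signedArea(DAB) = 1/2 ∩ DC · AB = 185/2]
2. D_y = -1/2  [2·signedArea(DAB) = 1/2 ∩ DC · AB = 185/2]
   → D = (-17/2, -1/2)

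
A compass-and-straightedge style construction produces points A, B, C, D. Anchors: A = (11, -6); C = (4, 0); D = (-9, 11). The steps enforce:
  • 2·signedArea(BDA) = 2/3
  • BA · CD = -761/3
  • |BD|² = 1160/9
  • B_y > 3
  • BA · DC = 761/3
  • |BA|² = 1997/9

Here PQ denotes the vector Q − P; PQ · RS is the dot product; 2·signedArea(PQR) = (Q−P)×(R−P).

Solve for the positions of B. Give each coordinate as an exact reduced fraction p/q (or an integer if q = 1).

B = (-1/3, 11/3)

1. B_x = -1/3  [BA · DC = 761/3 ∩ 2·signedArea(BDA) = 2/3]
2. B_y = 11/3  [BA · DC = 761/3 ∩ 2·signedArea(BDA) = 2/3]
   → B = (-1/3, 11/3)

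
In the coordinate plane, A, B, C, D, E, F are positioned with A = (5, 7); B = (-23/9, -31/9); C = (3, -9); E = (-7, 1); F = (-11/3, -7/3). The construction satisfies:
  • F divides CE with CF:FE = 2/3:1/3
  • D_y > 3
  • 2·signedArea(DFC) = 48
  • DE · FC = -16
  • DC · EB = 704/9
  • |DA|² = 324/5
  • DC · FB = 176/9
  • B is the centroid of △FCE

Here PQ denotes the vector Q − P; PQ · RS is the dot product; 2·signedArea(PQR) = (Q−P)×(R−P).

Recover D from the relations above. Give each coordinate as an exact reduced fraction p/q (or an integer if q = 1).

D = (-11/5, 17/5)

1. D_x = -11/5  [DC · EB = 704/9 ∩ 2·signedArea(DFC) = 48]
2. D_y = 17/5  [DC · EB = 704/9 ∩ 2·signedArea(DFC) = 48]
   → D = (-11/5, 17/5)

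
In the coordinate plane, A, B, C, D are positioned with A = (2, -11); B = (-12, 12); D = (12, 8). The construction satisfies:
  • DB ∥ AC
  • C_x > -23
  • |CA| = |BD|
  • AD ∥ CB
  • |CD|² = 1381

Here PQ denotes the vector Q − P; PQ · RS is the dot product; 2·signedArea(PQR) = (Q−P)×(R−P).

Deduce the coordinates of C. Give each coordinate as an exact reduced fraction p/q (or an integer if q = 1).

1. C_x = -22  [AD ∥ CB ∩ DB ∥ AC]
2. C_y = -7  [AD ∥ CB ∩ DB ∥ AC]
   → C = (-22, -7)

C = (-22, -7)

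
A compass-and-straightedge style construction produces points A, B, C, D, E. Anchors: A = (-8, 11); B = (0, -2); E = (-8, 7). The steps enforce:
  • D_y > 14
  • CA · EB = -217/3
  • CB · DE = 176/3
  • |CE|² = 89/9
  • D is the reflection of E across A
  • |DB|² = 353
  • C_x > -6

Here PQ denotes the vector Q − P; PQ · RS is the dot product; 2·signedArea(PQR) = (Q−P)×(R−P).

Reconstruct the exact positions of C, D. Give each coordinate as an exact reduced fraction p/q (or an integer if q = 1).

1. C_x = -16/3  [line -8·x + 9·y + -272/3 = 0 ∩ |CE|² = 89/9]
2. C_y = 16/3  [line -8·x + 9·y + -272/3 = 0 ∩ |CE|² = 89/9]
   → C = (-16/3, 16/3)
3. D_x = -8  [D is the reflection of E across A]
4. D_y = 15  [D is the reflection of E across A]
   → D = (-8, 15)

C = (-16/3, 16/3)
D = (-8, 15)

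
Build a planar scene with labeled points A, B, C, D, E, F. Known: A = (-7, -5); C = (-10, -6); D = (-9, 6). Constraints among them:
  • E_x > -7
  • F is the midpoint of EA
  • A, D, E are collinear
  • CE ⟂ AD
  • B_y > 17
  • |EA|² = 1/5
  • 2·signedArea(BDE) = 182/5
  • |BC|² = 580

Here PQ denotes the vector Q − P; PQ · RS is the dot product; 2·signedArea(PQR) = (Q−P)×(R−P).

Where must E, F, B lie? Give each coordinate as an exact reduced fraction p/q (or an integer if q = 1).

B = (-8, 18)
E = (-173/25, -136/25)
F = (-174/25, -261/50)

1. E_x = -173/25  [A, D, E are collinear ∩ CE ⟂ AD]
2. E_y = -136/25  [A, D, E are collinear ∩ CE ⟂ AD]
   → E = (-173/25, -136/25)
3. F_x = -174/25  [F is the midpoint of EA]
4. F_y = -261/50  [F is the midpoint of EA]
   → F = (-174/25, -261/50)
5. B_x = -8  [line 286/25·x + 52/25·y + 1352/25 = 0 ∩ |BC|² = 580]
6. B_y = 18  [line 286/25·x + 52/25·y + 1352/25 = 0 ∩ |BC|² = 580]
   → B = (-8, 18)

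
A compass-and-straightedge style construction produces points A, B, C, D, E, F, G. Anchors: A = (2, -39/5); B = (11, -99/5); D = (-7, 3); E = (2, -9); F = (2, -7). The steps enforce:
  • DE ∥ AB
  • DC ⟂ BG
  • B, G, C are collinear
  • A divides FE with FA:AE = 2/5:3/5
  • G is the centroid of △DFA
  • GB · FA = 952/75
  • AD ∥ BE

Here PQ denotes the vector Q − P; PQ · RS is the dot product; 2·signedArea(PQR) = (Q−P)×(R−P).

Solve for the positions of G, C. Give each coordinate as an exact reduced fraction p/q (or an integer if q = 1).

C = (-145117/22261, 74883/22261)
G = (-1, -59/15)

1. G_x = -1  [G is the centroid of △DFA]
2. G_y = -59/15  [G is the centroid of △DFA]
   → G = (-1, -59/15)
3. C_x = -145117/22261  [B, G, C are collinear ∩ DC ⟂ BG]
4. C_y = 74883/22261  [B, G, C are collinear ∩ DC ⟂ BG]
   → C = (-145117/22261, 74883/22261)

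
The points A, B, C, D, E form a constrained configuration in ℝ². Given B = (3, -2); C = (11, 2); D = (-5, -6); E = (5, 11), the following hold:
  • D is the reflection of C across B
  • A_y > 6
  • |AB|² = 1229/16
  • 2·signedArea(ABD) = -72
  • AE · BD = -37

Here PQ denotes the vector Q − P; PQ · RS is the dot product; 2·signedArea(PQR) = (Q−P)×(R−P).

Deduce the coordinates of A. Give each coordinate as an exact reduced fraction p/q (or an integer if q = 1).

1. A_x = 5/2  [AE · BD = -37 ∩ 2·signedArea(ABD) = -72]
2. A_y = 27/4  [AE · BD = -37 ∩ 2·signedArea(ABD) = -72]
   → A = (5/2, 27/4)

A = (5/2, 27/4)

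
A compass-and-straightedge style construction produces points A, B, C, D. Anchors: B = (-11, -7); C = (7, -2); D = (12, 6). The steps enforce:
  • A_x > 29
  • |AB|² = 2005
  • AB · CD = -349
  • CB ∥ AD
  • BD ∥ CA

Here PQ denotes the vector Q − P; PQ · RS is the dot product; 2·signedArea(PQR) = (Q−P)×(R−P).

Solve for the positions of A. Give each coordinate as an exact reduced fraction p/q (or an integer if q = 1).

1. A_x = 30  [CB ∥ AD ∩ BD ∥ CA]
2. A_y = 11  [CB ∥ AD ∩ BD ∥ CA]
   → A = (30, 11)

A = (30, 11)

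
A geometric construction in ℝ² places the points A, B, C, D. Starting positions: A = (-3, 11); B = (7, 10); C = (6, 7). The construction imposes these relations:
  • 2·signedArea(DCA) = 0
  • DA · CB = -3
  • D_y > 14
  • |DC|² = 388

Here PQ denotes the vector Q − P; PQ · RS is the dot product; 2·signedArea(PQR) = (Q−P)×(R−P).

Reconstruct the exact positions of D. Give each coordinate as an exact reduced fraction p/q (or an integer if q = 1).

D = (-12, 15)

1. D_x = -12  [2·signedArea(DCA) = 0 ∩ DA · CB = -3]
2. D_y = 15  [2·signedArea(DCA) = 0 ∩ DA · CB = -3]
   → D = (-12, 15)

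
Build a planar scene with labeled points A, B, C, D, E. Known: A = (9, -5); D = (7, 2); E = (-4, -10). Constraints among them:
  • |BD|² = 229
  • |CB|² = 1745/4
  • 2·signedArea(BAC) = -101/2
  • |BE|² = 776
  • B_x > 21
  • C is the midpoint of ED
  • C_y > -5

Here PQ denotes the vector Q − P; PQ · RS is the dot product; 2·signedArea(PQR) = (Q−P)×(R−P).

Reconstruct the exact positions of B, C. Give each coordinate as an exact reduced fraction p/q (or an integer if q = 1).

1. C_x = 3/2  [C is the midpoint of ED]
2. C_y = -4  [C is the midpoint of ED]
   → C = (3/2, -4)
3. B_x = 22  [line -1·x + -15/2·y + 22 = 0 ∩ |BE|² = 776]
4. B_y = 0  [line -1·x + -15/2·y + 22 = 0 ∩ |BE|² = 776]
   → B = (22, 0)

B = (22, 0)
C = (3/2, -4)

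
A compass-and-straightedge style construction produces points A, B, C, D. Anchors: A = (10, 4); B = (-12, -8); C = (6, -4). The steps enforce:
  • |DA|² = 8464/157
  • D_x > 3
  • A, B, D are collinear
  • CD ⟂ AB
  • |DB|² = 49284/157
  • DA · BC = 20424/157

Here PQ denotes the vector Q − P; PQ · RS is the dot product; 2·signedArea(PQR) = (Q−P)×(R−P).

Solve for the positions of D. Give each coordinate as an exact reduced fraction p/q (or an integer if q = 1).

1. D_x = 558/157  [A, B, D are collinear ∩ CD ⟂ AB]
2. D_y = 76/157  [A, B, D are collinear ∩ CD ⟂ AB]
   → D = (558/157, 76/157)

D = (558/157, 76/157)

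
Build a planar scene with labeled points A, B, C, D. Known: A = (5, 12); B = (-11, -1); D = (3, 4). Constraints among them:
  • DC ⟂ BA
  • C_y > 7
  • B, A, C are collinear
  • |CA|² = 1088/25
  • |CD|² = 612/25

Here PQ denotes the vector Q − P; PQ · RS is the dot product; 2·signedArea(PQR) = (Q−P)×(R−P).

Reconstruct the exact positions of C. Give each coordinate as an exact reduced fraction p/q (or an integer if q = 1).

1. C_x = -3/25  [B, A, C are collinear ∩ DC ⟂ BA]
2. C_y = 196/25  [B, A, C are collinear ∩ DC ⟂ BA]
   → C = (-3/25, 196/25)

C = (-3/25, 196/25)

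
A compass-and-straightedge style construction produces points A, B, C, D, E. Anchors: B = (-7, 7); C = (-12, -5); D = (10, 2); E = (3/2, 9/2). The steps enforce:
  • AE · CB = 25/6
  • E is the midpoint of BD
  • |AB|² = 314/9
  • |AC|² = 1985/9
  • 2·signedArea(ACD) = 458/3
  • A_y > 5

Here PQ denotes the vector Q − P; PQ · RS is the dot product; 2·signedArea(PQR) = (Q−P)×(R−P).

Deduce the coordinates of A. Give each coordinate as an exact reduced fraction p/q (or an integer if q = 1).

1. A_x = -4/3  [AE · CB = 25/6 ∩ 2·signedArea(ACD) = 458/3]
2. A_y = 16/3  [AE · CB = 25/6 ∩ 2·signedArea(ACD) = 458/3]
   → A = (-4/3, 16/3)

A = (-4/3, 16/3)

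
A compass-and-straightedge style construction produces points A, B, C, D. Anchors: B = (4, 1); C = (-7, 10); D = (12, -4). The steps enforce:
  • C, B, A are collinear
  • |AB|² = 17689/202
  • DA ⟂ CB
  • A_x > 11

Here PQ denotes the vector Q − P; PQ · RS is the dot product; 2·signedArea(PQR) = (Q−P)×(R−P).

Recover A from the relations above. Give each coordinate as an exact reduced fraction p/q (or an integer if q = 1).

1. A_x = 2271/202  [C, B, A are collinear ∩ DA ⟂ CB]
2. A_y = -995/202  [C, B, A are collinear ∩ DA ⟂ CB]
   → A = (2271/202, -995/202)

A = (2271/202, -995/202)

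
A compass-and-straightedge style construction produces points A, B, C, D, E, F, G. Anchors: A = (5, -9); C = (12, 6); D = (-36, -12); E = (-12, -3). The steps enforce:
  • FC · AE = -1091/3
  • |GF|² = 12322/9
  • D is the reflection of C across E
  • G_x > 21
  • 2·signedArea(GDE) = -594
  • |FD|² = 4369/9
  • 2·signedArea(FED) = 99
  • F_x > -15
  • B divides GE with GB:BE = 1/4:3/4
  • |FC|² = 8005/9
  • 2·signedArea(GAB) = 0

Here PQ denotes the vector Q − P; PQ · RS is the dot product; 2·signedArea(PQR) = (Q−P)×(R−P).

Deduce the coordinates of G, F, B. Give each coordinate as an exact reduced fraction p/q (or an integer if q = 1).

1. F_x = -43/3  [FC · AE = -1091/3 ∩ 2·signedArea(FED) = 99]
2. F_y = -8  [FC · AE = -1091/3 ∩ 2·signedArea(FED) = 99]
   → F = (-43/3, -8)
3. G_x = 22  [line -9·x + 24·y + 558 = 0 ∩ |GF|² = 12322/9]
4. G_y = -15  [line -9·x + 24·y + 558 = 0 ∩ |GF|² = 12322/9]
   → G = (22, -15)
5. B_x = 27/2  [2·signedArea(GAB) = 0 ∩ B divides GE with GB:BE = 1/4:3/4]
6. B_y = -12  [2·signedArea(GAB) = 0 ∩ B divides GE with GB:BE = 1/4:3/4]
   → B = (27/2, -12)

B = (27/2, -12)
F = (-43/3, -8)
G = (22, -15)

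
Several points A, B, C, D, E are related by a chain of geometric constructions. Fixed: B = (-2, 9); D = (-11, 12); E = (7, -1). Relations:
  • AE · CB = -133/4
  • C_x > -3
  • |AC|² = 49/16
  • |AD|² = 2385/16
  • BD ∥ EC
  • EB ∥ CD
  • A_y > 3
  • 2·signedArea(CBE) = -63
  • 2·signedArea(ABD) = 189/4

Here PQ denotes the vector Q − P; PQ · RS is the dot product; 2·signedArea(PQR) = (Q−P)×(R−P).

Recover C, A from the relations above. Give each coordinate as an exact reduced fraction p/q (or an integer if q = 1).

A = (-2, 15/4)
C = (-2, 2)

1. C_x = -2  [EB ∥ CD ∩ BD ∥ EC]
2. C_y = 2  [EB ∥ CD ∩ BD ∥ EC]
   → C = (-2, 2)
3. A_x = -2  [2·signedArea(ABD) = 189/4 ∩ AE · CB = -133/4]
4. A_y = 15/4  [2·signedArea(ABD) = 189/4 ∩ AE · CB = -133/4]
   → A = (-2, 15/4)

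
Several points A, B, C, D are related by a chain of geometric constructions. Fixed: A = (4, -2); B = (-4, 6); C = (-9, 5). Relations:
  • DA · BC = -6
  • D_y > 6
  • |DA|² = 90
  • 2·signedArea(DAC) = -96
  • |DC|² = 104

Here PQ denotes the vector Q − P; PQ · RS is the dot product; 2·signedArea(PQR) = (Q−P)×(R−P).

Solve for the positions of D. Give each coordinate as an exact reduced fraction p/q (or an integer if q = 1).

D = (1, 7)

1. D_x = 1  [2·signedArea(DAC) = -96 ∩ DA · BC = -6]
2. D_y = 7  [2·signedArea(DAC) = -96 ∩ DA · BC = -6]
   → D = (1, 7)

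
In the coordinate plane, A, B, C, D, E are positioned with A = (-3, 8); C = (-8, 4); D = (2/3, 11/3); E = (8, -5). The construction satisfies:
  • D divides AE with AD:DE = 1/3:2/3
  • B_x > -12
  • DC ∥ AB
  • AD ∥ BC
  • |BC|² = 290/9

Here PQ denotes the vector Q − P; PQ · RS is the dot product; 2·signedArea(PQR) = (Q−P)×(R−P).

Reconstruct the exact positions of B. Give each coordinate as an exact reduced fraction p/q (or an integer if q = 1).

1. B_x = -35/3  [AD ∥ BC ∩ DC ∥ AB]
2. B_y = 25/3  [AD ∥ BC ∩ DC ∥ AB]
   → B = (-35/3, 25/3)

B = (-35/3, 25/3)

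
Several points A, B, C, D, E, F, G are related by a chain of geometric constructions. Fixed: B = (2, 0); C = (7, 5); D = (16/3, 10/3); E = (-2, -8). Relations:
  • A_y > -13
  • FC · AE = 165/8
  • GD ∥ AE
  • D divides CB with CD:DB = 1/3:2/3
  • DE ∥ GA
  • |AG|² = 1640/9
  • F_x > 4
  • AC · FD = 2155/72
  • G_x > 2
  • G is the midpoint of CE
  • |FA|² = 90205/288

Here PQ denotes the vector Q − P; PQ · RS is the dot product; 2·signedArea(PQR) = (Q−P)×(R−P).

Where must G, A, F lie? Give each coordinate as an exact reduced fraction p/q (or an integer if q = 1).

A = (-29/6, -77/6)
F = (37/8, 17/8)
G = (5/2, -3/2)

1. G_x = 5/2  [G is the midpoint of CE]
2. G_y = -3/2  [G is the midpoint of CE]
   → G = (5/2, -3/2)
3. A_x = -29/6  [GD ∥ AE ∩ DE ∥ GA]
4. A_y = -77/6  [GD ∥ AE ∩ DE ∥ GA]
   → A = (-29/6, -77/6)
5. F_x = 37/8  [FC · AE = 165/8 ∩ AC · FD = 2155/72]
6. F_y = 17/8  [FC · AE = 165/8 ∩ AC · FD = 2155/72]
   → F = (37/8, 17/8)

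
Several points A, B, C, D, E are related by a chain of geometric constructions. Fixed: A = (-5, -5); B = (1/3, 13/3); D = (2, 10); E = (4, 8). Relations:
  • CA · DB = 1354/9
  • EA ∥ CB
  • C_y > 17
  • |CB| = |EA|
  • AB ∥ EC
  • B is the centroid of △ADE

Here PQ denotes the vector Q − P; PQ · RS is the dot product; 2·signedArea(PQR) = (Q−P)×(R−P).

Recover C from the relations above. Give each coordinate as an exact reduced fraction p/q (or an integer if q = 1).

1. C_x = 28/3  [EA ∥ CB ∩ AB ∥ EC]
2. C_y = 52/3  [EA ∥ CB ∩ AB ∥ EC]
   → C = (28/3, 52/3)

C = (28/3, 52/3)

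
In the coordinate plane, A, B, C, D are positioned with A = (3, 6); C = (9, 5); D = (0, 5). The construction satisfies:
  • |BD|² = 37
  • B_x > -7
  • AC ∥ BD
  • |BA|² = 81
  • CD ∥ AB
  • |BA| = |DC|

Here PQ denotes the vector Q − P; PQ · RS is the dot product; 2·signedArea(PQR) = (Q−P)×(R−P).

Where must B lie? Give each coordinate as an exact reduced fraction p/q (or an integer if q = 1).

1. B_x = -6  [AC ∥ BD ∩ CD ∥ AB]
2. B_y = 6  [AC ∥ BD ∩ CD ∥ AB]
   → B = (-6, 6)

B = (-6, 6)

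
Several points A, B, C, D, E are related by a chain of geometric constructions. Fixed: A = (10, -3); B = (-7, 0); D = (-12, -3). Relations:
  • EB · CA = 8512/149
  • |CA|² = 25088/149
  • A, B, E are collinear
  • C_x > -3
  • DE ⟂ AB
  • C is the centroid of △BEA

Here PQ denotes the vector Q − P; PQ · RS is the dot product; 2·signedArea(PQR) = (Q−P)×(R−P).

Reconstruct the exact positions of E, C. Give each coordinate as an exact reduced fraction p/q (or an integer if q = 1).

C = (-414/149, -111/149)
E = (-1689/149, 114/149)

1. E_x = -1689/149  [A, B, E are collinear ∩ DE ⟂ AB]
2. E_y = 114/149  [A, B, E are collinear ∩ DE ⟂ AB]
   → E = (-1689/149, 114/149)
3. C_x = -414/149  [C is the centroid of △BEA]
4. C_y = -111/149  [C is the centroid of △BEA]
   → C = (-414/149, -111/149)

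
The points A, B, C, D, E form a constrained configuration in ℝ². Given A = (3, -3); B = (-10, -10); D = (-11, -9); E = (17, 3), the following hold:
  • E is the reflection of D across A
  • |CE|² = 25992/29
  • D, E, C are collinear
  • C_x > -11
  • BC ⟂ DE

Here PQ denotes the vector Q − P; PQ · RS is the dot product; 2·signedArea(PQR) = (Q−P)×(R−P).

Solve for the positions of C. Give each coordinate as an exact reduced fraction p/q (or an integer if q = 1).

1. C_x = -305/29  [D, E, C are collinear ∩ BC ⟂ DE]
2. C_y = -255/29  [D, E, C are collinear ∩ BC ⟂ DE]
   → C = (-305/29, -255/29)

C = (-305/29, -255/29)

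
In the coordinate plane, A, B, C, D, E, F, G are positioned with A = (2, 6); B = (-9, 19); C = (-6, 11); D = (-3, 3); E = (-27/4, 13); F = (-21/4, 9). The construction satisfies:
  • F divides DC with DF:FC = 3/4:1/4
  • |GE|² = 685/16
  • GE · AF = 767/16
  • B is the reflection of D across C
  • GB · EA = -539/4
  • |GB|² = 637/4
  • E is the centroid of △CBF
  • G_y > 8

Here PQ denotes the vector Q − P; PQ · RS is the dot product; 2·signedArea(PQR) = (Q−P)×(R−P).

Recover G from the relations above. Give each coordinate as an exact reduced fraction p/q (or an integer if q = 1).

1. G_x = -2  [GB · EA = -539/4 ∩ GE · AF = 767/16]
2. G_y = 17/2  [GB · EA = -539/4 ∩ GE · AF = 767/16]
   → G = (-2, 17/2)

G = (-2, 17/2)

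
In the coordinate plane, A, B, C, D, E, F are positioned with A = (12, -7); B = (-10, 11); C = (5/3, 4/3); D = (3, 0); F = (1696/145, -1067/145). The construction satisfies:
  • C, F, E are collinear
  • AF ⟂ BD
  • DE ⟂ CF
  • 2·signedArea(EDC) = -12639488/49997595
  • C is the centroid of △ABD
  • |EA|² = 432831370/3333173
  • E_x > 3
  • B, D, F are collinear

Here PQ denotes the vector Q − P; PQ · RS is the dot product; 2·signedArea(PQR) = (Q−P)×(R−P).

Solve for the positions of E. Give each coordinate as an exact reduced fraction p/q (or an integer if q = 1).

E = (51464623/16665865, 1692844/16665865)

1. E_x = 51464623/16665865  [C, F, E are collinear ∩ DE ⟂ CF]
2. E_y = 1692844/16665865  [C, F, E are collinear ∩ DE ⟂ CF]
   → E = (51464623/16665865, 1692844/16665865)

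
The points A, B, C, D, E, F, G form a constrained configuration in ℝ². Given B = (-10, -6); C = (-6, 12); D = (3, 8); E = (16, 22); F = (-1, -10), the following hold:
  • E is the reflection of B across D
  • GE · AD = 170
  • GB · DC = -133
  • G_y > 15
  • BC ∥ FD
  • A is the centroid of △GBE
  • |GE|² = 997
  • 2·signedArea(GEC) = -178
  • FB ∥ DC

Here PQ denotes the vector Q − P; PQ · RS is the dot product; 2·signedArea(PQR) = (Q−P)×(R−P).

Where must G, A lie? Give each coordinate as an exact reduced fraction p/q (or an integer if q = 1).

1. G_x = -15  [GB · DC = -133 ∩ 2·signedArea(GEC) = -178]
2. G_y = 16  [GB · DC = -133 ∩ 2·signedArea(GEC) = -178]
   → G = (-15, 16)
3. A_x = -3  [A is the centroid of △GBE]
4. A_y = 32/3  [A is the centroid of △GBE]
   → A = (-3, 32/3)

A = (-3, 32/3)
G = (-15, 16)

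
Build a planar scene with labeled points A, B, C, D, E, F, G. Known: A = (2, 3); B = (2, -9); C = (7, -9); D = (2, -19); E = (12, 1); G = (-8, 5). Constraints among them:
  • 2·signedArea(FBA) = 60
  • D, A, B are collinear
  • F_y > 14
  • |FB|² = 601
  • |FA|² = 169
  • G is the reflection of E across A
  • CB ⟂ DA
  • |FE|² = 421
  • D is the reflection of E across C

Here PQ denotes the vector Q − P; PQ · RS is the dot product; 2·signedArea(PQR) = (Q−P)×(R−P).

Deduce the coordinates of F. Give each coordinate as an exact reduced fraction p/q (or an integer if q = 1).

1. F_x = -3  [2·signedArea(FBA) = 60]
2. F_y = 15  [|FE|² = 421]
   → F = (-3, 15)

F = (-3, 15)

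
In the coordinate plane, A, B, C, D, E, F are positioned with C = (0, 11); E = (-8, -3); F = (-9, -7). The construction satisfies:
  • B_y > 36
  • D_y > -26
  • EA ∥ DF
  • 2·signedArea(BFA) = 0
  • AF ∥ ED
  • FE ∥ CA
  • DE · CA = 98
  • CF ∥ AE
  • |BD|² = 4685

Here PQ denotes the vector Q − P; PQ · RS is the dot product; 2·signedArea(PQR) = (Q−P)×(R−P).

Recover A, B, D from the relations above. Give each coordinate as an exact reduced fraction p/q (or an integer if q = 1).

A = (1, 15)
B = (11, 37)
D = (-18, -25)

1. A_x = 1  [CF ∥ AE ∩ FE ∥ CA]
2. A_y = 15  [CF ∥ AE ∩ FE ∥ CA]
   → A = (1, 15)
3. D_x = -18  [EA ∥ DF ∩ AF ∥ ED]
4. D_y = -25  [EA ∥ DF ∩ AF ∥ ED]
   → D = (-18, -25)
5. B_x = 11  [line -22·x + 10·y + -128 = 0 ∩ |BD|² = 4685]
6. B_y = 37  [line -22·x + 10·y + -128 = 0 ∩ |BD|² = 4685]
   → B = (11, 37)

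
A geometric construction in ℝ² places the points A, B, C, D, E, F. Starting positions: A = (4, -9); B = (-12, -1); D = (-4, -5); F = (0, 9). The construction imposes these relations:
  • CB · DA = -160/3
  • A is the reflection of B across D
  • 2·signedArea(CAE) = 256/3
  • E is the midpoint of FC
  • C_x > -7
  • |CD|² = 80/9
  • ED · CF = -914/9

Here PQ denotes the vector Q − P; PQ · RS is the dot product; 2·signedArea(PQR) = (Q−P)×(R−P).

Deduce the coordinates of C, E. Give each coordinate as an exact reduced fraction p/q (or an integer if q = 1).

1. C_x = -20/3  [line -8·x + 4·y + -116/3 = 0 ∩ |CD|² = 80/9]
2. C_y = -11/3  [line -8·x + 4·y + -116/3 = 0 ∩ |CD|² = 80/9]
   → C = (-20/3, -11/3)
3. E_x = -10/3  [E is the midpoint of FC]
4. E_y = 8/3  [E is the midpoint of FC]
   → E = (-10/3, 8/3)

C = (-20/3, -11/3)
E = (-10/3, 8/3)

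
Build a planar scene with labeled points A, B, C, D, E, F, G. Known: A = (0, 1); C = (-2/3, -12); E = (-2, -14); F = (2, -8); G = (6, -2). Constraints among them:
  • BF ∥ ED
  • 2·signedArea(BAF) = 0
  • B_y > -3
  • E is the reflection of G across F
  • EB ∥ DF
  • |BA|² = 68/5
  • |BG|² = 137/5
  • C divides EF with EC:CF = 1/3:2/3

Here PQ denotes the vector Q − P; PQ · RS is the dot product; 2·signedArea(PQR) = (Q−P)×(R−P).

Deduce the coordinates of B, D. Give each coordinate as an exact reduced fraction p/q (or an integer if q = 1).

B = (4/5, -13/5)
D = (-4/5, -97/5)

1. B_x = 4/5  [line 9·x + 2·y + -2 = 0 ∩ |BG|² = 137/5]
2. B_y = -13/5  [line 9·x + 2·y + -2 = 0 ∩ |BG|² = 137/5]
   → B = (4/5, -13/5)
3. D_x = -4/5  [EB ∥ DF ∩ BF ∥ ED]
4. D_y = -97/5  [EB ∥ DF ∩ BF ∥ ED]
   → D = (-4/5, -97/5)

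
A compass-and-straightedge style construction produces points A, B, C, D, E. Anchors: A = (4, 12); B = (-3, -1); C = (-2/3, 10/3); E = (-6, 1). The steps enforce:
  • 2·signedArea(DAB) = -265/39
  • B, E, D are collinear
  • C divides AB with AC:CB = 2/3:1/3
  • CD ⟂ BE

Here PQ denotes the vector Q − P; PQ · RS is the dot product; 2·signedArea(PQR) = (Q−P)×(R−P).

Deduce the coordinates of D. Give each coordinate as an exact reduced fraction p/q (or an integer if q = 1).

D = (-44/13, -29/39)

1. D_x = -44/13  [B, E, D are collinear ∩ CD ⟂ BE]
2. D_y = -29/39  [B, E, D are collinear ∩ CD ⟂ BE]
   → D = (-44/13, -29/39)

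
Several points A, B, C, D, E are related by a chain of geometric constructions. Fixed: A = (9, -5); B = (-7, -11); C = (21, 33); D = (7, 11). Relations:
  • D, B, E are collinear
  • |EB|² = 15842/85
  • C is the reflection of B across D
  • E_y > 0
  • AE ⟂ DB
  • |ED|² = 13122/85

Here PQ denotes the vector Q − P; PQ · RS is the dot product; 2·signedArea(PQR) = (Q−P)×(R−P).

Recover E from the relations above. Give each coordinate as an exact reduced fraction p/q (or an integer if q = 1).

1. E_x = 28/85  [D, B, E are collinear ∩ AE ⟂ DB]
2. E_y = 44/85  [D, B, E are collinear ∩ AE ⟂ DB]
   → E = (28/85, 44/85)

E = (28/85, 44/85)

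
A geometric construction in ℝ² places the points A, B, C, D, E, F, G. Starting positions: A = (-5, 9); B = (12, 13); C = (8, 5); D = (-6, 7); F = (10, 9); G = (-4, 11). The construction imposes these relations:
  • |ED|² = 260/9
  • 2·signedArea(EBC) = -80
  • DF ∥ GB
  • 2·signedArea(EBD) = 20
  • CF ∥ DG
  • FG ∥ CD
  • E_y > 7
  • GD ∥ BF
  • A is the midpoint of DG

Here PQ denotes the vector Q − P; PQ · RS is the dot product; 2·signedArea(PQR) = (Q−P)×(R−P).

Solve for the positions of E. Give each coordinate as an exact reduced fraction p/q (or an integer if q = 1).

E = (-2/3, 23/3)

1. E_x = -2/3  [2·signedArea(EBC) = -80 ∩ 2·signedArea(EBD) = 20]
2. E_y = 23/3  [2·signedArea(EBC) = -80 ∩ 2·signedArea(EBD) = 20]
   → E = (-2/3, 23/3)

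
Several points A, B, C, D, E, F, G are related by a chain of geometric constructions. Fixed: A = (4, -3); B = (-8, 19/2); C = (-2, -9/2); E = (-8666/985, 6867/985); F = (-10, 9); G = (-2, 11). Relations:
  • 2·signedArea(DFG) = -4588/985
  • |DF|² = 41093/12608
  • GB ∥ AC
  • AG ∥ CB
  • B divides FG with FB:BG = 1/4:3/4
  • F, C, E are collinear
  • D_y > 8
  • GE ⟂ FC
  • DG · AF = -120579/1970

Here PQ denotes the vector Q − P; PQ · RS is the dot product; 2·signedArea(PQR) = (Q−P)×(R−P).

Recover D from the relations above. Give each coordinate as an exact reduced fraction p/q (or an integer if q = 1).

D = (-16153/1970, 69879/7880)

1. D_x = -16153/1970  [DG · AF = -120579/1970 ∩ 2·signedArea(DFG) = -4588/985]
2. D_y = 69879/7880  [DG · AF = -120579/1970 ∩ 2·signedArea(DFG) = -4588/985]
   → D = (-16153/1970, 69879/7880)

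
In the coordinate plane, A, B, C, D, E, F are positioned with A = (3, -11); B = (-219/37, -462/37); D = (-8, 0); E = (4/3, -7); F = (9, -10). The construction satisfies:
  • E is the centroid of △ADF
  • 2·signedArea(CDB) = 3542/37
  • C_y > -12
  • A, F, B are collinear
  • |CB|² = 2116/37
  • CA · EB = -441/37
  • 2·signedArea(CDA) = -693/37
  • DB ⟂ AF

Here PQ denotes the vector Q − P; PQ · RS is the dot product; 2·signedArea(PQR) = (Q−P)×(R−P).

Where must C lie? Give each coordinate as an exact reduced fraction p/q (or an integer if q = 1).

C = (57/37, -416/37)

1. C_x = 57/37  [2·signedArea(CDB) = 3542/37 ∩ CA · EB = -441/37]
2. C_y = -416/37  [2·signedArea(CDB) = 3542/37 ∩ CA · EB = -441/37]
   → C = (57/37, -416/37)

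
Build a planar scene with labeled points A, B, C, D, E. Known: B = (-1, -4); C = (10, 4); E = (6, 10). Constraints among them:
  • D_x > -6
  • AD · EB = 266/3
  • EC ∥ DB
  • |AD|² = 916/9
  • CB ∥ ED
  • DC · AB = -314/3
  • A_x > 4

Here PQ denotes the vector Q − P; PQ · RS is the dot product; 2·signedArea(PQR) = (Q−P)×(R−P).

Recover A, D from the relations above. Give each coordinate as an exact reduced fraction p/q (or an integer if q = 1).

1. D_x = -5  [EC ∥ DB ∩ CB ∥ ED]
2. D_y = 2  [EC ∥ DB ∩ CB ∥ ED]
   → D = (-5, 2)
3. A_x = 5  [AD · EB = 266/3 ∩ DC · AB = -314/3]
4. A_y = 10/3  [AD · EB = 266/3 ∩ DC · AB = -314/3]
   → A = (5, 10/3)

A = (5, 10/3)
D = (-5, 2)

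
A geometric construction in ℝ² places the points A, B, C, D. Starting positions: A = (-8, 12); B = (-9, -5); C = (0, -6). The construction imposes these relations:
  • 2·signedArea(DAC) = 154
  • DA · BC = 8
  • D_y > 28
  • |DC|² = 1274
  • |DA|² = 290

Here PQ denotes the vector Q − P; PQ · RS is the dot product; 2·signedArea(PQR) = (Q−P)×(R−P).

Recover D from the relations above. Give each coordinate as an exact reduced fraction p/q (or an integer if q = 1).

1. D_x = -7  [DA · BC = 8 ∩ 2·signedArea(DAC) = 154]
2. D_y = 29  [DA · BC = 8 ∩ 2·signedArea(DAC) = 154]
   → D = (-7, 29)

D = (-7, 29)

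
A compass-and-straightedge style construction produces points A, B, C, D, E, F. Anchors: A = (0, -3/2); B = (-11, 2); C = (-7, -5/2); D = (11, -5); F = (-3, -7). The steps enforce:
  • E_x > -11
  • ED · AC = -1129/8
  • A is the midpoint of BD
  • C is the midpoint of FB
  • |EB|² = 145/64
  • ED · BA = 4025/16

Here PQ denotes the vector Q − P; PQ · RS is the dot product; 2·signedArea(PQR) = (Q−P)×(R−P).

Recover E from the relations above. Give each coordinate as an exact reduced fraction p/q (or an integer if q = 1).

E = (-10, 7/8)

1. E_x = -10  [ED · AC = -1129/8 ∩ ED · BA = 4025/16]
2. E_y = 7/8  [ED · AC = -1129/8 ∩ ED · BA = 4025/16]
   → E = (-10, 7/8)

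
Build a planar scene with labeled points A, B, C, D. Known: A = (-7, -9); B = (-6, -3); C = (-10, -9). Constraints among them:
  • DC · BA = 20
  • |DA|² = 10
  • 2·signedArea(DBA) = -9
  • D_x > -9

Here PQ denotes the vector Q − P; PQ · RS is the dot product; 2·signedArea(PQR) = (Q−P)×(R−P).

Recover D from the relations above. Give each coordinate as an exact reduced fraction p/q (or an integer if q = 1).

1. D_x = -8  [DC · BA = 20 ∩ 2·signedArea(DBA) = -9]
2. D_y = -6  [DC · BA = 20 ∩ 2·signedArea(DBA) = -9]
   → D = (-8, -6)

D = (-8, -6)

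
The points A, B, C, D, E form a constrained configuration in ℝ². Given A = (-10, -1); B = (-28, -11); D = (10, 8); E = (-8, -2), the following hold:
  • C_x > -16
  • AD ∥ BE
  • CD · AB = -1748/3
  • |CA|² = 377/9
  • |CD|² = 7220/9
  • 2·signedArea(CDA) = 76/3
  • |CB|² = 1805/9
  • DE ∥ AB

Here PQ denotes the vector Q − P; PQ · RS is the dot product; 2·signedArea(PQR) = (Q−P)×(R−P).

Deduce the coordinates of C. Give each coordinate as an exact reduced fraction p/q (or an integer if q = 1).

1. C_x = -46/3  [2·signedArea(CDA) = 76/3 ∩ CD · AB = -1748/3]
2. C_y = -14/3  [2·signedArea(CDA) = 76/3 ∩ CD · AB = -1748/3]
   → C = (-46/3, -14/3)

C = (-46/3, -14/3)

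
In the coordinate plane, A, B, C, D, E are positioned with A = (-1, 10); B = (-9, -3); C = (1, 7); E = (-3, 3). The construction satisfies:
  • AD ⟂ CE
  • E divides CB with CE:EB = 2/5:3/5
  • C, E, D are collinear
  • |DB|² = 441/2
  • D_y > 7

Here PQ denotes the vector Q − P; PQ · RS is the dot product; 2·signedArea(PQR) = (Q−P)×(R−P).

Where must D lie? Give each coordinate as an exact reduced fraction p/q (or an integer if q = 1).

D = (3/2, 15/2)

1. D_x = 3/2  [C, E, D are collinear ∩ AD ⟂ CE]
2. D_y = 15/2  [C, E, D are collinear ∩ AD ⟂ CE]
   → D = (3/2, 15/2)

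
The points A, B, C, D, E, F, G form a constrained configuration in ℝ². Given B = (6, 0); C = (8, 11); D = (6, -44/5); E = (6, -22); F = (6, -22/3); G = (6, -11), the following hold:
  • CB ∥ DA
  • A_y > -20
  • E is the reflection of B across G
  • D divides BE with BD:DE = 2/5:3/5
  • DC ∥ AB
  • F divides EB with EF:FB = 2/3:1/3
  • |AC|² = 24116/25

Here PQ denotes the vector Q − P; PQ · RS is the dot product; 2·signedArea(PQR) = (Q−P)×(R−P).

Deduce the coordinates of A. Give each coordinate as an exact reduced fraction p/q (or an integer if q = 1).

A = (4, -99/5)

1. A_x = 4  [DC ∥ AB ∩ CB ∥ DA]
2. A_y = -99/5  [DC ∥ AB ∩ CB ∥ DA]
   → A = (4, -99/5)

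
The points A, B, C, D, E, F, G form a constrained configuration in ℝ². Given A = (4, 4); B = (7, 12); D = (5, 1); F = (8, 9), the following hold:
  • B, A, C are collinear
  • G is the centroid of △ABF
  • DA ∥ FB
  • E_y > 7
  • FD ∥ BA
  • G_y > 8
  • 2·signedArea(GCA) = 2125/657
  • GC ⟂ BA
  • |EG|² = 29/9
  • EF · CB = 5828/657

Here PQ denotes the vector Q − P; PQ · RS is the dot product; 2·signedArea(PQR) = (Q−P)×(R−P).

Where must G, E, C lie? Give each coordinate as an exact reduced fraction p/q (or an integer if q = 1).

C = (417/73, 1876/219)
E = (14/3, 23/3)
G = (19/3, 25/3)

1. G_x = 19/3  [G is the centroid of △ABF]
2. G_y = 25/3  [G is the centroid of △ABF]
   → G = (19/3, 25/3)
3. C_x = 417/73  [B, A, C are collinear ∩ GC ⟂ BA]
4. C_y = 1876/219  [B, A, C are collinear ∩ GC ⟂ BA]
   → C = (417/73, 1876/219)
5. E_x = 14/3  [line -94/73·x + -752/219·y + 21244/657 = 0 ∩ |EG|² = 29/9]
6. E_y = 23/3  [line -94/73·x + -752/219·y + 21244/657 = 0 ∩ |EG|² = 29/9]
   → E = (14/3, 23/3)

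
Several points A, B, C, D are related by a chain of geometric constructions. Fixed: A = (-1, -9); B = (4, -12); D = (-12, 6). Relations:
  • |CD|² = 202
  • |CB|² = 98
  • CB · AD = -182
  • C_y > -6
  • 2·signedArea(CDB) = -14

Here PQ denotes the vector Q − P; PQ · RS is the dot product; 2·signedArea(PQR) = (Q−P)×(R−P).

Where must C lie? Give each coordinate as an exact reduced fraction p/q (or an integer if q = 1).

C = (-3, -5)

1. C_x = -3  [2·signedArea(CDB) = -14 ∩ CB · AD = -182]
2. C_y = -5  [2·signedArea(CDB) = -14 ∩ CB · AD = -182]
   → C = (-3, -5)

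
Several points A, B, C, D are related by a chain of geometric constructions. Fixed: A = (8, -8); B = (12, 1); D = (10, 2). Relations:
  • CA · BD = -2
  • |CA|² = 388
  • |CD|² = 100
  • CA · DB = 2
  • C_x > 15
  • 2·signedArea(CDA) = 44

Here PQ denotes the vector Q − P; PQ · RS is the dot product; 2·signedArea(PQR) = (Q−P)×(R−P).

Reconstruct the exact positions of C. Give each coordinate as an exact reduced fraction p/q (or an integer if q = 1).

1. C_x = 16  [CA · BD = -2 ∩ 2·signedArea(CDA) = 44]
2. C_y = 10  [CA · BD = -2 ∩ 2·signedArea(CDA) = 44]
   → C = (16, 10)

C = (16, 10)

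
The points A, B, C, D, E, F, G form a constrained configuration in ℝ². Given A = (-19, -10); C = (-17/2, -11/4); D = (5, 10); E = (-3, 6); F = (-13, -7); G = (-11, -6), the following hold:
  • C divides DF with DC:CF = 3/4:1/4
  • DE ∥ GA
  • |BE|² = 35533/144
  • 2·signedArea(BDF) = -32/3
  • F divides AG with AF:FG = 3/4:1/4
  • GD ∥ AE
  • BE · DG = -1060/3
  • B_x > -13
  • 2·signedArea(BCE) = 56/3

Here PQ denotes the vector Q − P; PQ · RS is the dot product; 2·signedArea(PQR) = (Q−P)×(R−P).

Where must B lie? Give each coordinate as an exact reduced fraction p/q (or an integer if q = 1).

B = (-77/6, -25/4)

1. B_x = -77/6  [2·signedArea(BCE) = 56/3 ∩ 2·signedArea(BDF) = -32/3]
2. B_y = -25/4  [2·signedArea(BCE) = 56/3 ∩ 2·signedArea(BDF) = -32/3]
   → B = (-77/6, -25/4)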